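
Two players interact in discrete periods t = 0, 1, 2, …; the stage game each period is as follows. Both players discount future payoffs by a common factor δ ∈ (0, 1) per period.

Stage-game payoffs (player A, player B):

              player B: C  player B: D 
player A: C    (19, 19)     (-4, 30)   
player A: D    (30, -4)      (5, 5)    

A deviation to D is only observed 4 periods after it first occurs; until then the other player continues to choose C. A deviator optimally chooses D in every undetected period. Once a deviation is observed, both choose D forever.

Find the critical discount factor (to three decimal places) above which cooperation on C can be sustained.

The best deviation is to choose D for all 4 undetected periods, earning 30 each, then 5 forever once detected.
Deviation value: 30(1−δ^4)/(1−δ) + 5δ^4/(1−δ); cooperation value: 19/(1−δ).
IC: 19 ≥ 30(1−δ^4) + 5δ^4 = 30 − 25δ^4.
So δ^4 ≥ 11/25, giving δ ≥ (11/25)^(1/4) ≈ 0.814.

0.814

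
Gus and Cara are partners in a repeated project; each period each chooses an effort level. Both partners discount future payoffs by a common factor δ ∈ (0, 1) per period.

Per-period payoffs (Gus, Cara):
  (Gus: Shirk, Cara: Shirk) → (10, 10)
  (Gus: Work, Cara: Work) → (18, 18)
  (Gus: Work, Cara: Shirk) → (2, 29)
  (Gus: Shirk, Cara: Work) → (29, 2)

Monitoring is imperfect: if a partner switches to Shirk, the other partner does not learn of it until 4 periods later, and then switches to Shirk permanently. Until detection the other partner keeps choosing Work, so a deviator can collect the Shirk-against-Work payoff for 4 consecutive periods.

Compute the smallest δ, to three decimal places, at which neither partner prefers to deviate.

The best deviation is to choose Shirk for all 4 undetected periods, earning 29 each, then 10 forever once detected.
Deviation value: 29(1−δ^4)/(1−δ) + 10δ^4/(1−δ); cooperation value: 18/(1−δ).
IC: 18 ≥ 29(1−δ^4) + 10δ^4 = 29 − 19δ^4.
So δ^4 ≥ 11/19, giving δ ≥ (11/19)^(1/4) ≈ 0.872.

0.872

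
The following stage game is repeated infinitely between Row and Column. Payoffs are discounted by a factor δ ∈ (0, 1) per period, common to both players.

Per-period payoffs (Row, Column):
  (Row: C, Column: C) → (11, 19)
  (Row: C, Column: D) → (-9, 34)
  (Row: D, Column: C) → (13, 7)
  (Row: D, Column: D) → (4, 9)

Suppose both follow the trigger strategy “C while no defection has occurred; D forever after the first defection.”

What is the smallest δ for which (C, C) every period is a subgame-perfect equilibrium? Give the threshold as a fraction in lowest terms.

3/5

Row: cooperation gives 11 each period; deviation gives 13 once then 4 forever.
  11/(1−δ) ≥ 13 + 4δ/(1−δ) ⇒ δ ≥ 2/9.
Column: cooperation gives 19 each period; deviation gives 34 once then 9 forever.
  δ ≥ 15/25 = 3/5.
Both must hold, so the binding constraint is Column's: δ ≥ 3/5.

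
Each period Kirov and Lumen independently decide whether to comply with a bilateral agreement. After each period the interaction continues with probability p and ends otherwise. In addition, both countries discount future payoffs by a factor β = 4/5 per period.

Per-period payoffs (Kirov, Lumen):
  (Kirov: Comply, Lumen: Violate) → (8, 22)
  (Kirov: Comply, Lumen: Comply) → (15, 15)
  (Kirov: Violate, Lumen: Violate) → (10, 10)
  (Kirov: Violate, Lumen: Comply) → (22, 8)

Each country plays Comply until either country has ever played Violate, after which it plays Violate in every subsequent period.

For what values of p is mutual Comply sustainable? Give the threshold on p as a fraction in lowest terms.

With continuation probability p and discount β, the effective per-period discount factor is βp.
Grim-trigger IC: βp ≥ (22−15)/(22−10) = 7/12.
So p ≥ (7/12)/(4/5) = 35/48.

35/48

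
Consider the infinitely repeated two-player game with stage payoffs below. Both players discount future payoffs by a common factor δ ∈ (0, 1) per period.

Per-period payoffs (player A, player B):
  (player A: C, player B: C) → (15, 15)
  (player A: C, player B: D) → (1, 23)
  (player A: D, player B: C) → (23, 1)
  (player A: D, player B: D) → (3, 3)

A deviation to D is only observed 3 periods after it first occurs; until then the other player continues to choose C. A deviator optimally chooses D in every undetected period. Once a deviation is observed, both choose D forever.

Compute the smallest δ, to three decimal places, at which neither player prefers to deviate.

0.737

The best deviation is to choose D for all 3 undetected periods, earning 23 each, then 3 forever once detected.
Deviation value: 23(1−δ^3)/(1−δ) + 3δ^3/(1−δ); cooperation value: 15/(1−δ).
IC: 15 ≥ 23(1−δ^3) + 3δ^3 = 23 − 20δ^3.
So δ^3 ≥ 8/20 = 2/5, giving δ ≥ (2/5)^(1/3) ≈ 0.737.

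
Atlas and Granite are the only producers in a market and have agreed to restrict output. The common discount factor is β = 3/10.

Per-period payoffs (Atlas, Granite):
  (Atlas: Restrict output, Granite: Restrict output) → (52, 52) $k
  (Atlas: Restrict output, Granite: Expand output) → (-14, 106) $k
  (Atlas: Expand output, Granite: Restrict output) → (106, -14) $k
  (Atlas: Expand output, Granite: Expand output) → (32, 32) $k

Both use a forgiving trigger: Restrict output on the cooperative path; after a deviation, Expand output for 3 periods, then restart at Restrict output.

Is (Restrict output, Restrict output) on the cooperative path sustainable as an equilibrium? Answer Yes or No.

Comparing payoff streams over the 4 periods until play realigns: cooperate → 52(1+β+…+β^3); deviate → 106 + 32(β+…+β^3).
Cooperation is sustained iff (52−32)(β+…+β^3) ≥ 106−52.
β+…+β^3 = 3/10·(1−(3/10)^3)/(1−3/10) = 0.4170, and (106−52)/(52−32) = 2.7000.
0.4170 < 2.7000, so cooperation is not sustainable.

No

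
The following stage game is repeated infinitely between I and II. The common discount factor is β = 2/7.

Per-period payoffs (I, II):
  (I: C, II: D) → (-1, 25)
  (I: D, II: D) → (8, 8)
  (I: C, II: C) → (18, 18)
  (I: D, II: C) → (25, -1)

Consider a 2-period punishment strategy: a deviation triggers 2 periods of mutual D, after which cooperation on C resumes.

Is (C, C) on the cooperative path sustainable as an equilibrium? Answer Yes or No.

IC: β+…+β^2 ≥ (25−18)/(18−8) = 7/10.
At β = 2/7: partial sum = 0.3673 < 0.7000. Cooperation not sustainable.

No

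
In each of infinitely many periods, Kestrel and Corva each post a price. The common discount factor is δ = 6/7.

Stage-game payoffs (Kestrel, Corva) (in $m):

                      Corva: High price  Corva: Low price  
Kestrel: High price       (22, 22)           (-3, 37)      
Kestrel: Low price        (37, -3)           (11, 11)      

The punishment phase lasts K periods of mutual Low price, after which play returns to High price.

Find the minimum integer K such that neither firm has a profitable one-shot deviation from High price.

2

Need Σ_{k=1}^{K} δ^k ≥ (37−22)/(22−11) = 1.3636 at δ = 6/7.
At K = 1 the sum is 0.8571 < 1.3636; at K = 2 it is 1.5918 ≥ 1.3636.
So the minimum punishment length is K = 2.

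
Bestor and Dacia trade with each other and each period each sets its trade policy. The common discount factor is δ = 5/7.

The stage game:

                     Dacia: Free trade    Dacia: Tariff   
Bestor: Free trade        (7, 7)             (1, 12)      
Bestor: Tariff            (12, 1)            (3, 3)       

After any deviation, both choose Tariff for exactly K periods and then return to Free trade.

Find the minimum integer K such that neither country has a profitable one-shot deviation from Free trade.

No profitable deviation requires (7−3)(δ+…+δ^K) ≥ 12−7, i.e. δ+…+δ^K ≥ 5/4 ≈ 1.2500.
With δ = 5/7, the partial sums are K=1: 0.7143, K=2: 1.2245, K=3: 1.5889.
K = 3 is the first length at which the sum reaches 1.2500.

3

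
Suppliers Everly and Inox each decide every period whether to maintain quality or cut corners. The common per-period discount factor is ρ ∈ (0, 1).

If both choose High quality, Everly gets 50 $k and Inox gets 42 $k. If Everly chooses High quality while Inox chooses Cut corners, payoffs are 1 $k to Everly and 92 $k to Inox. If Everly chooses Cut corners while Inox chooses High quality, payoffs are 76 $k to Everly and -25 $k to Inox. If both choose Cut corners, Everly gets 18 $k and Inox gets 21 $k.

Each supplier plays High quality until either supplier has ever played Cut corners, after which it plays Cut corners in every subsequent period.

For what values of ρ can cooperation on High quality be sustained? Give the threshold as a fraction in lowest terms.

50/71

For Everly: deviation gain 76−50 = 26, per-period punishment loss 50−18 = 32. IC gives ρ ≥ 26/58 = 13/29.
For Inox: gain 50, loss 21 per period, so ρ ≥ 50/71.
The tighter constraint is Inox's, so cooperation needs ρ ≥ 50/71.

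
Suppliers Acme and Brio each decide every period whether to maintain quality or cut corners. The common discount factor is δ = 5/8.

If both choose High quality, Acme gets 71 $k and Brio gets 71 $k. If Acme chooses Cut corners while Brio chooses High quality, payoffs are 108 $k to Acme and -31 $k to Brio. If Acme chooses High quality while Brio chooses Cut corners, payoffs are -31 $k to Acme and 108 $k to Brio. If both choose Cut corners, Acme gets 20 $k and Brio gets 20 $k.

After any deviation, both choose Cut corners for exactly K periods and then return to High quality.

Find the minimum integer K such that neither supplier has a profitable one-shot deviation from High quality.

2

Need Σ_{k=1}^{K} δ^k ≥ (108−71)/(71−20) = 0.7255 at δ = 5/8.
At K = 1 the sum is 0.6250 < 0.7255; at K = 2 it is 1.0156 ≥ 0.7255.
So the minimum punishment length is K = 2.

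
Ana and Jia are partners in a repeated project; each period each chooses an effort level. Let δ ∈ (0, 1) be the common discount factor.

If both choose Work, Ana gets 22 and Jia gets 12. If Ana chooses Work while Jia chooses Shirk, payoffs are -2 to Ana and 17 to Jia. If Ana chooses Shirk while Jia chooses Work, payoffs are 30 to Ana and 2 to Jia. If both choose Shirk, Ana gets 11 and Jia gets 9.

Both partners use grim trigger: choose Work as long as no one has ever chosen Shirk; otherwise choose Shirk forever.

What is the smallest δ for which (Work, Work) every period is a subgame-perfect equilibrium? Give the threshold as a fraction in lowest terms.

Ana's threshold: (30−22)/(30−11) = 8/19.
Jia's threshold: (17−12)/(17−9) = 5/8.
8/19 < 5/8, so Jia binds and δ* = 5/8.

5/8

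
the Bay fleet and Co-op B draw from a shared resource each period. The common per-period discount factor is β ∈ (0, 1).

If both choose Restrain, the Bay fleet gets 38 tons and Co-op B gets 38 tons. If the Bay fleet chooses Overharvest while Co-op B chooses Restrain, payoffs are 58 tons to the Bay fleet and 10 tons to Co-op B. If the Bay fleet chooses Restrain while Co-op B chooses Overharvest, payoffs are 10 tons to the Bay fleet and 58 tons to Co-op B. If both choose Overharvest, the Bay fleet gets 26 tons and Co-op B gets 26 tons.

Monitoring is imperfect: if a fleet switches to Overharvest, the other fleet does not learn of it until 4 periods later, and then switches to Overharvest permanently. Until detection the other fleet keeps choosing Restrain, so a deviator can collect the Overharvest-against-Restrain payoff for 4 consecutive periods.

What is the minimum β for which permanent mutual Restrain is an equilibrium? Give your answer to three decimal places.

A deviator earns 58 for 4 periods, then 26 forever; cooperating earns 38 forever. Multiplying the IC by (1−β):
38 ≥ 58(1−β^4) + 26β^4, so 32·β^4 ≥ 20 and β^4 ≥ 5/8.
β ≥ (5/8)^(1/4) ≈ 0.889.

0.889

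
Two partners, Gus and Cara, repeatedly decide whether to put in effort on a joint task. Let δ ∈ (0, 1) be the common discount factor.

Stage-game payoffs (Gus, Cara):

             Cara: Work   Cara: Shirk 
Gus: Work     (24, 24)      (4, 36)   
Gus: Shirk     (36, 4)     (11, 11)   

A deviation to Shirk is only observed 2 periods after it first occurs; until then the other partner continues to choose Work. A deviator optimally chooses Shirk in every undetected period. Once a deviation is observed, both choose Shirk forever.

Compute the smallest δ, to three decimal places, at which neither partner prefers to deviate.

0.693

The best deviation is to choose Shirk for all 2 undetected periods, earning 36 each, then 11 forever once detected.
Deviation value: 36(1−δ^2)/(1−δ) + 11δ^2/(1−δ); cooperation value: 24/(1−δ).
IC: 24 ≥ 36(1−δ^2) + 11δ^2 = 36 − 25δ^2.
So δ^2 ≥ 12/25, giving δ ≥ (12/25)^(1/2) ≈ 0.693.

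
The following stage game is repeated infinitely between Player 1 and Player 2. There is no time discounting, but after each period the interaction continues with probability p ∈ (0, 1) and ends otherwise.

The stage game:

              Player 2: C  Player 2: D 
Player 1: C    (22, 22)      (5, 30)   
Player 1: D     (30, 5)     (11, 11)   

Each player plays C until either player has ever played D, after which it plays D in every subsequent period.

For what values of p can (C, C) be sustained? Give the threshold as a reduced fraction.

8/19

Expected cooperation value is 22 + p·22 + p²·22 + … = 22/(1−p); deviation gives 30 + p·11/(1−p).
22 ≥ 30(1−p) + 11p ⇒ 19p ≥ 8 ⇒ p ≥ 8/19.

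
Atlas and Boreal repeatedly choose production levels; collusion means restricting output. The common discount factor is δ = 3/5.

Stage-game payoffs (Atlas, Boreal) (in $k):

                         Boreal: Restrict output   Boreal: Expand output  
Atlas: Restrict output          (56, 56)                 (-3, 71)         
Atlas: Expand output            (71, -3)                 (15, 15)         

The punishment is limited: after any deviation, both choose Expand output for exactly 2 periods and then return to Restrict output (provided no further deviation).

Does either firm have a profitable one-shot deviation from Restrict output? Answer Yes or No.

Comparing payoff streams over the 3 periods until play realigns: cooperate → 56(1+δ+…+δ^2); deviate → 71 + 15(δ+…+δ^2).
Cooperation is sustained iff (56−15)(δ+…+δ^2) ≥ 71−56.
δ+…+δ^2 = 3/5·(1−(3/5)^2)/(1−3/5) = 0.9600, and (71−56)/(56−15) = 0.3659.
0.9600 ≥ 0.3659, so cooperation is sustainable.

No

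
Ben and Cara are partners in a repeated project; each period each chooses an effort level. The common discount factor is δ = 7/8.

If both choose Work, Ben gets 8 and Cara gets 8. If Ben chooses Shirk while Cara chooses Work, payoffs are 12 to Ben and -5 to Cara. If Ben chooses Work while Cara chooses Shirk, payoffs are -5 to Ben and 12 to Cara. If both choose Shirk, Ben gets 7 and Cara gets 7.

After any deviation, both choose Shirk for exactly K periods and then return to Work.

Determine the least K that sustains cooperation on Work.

IC: δ(1−δ^K)/(1−δ) ≥ (12−8)/(8−7) = 4.
With δ = 7/8: need 1 − δ^K ≥ 4·(1−7/8)/(7/8), i.e. δ^K ≤ 0.4286.
Since (7/8)^6 = 0.4488 and (7/8)^7 = 0.3927, the smallest such K is 7.

7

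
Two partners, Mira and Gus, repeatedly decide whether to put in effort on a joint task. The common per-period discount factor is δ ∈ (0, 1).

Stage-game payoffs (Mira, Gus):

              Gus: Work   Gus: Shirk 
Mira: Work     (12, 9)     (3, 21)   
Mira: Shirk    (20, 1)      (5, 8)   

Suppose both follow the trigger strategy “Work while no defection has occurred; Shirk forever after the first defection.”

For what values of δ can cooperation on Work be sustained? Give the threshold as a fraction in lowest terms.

Mira's threshold: (20−12)/(20−5) = 8/15.
Gus's threshold: (21−9)/(21−8) = 12/13.
8/15 < 12/13, so Gus binds and δ* = 12/13.

12/13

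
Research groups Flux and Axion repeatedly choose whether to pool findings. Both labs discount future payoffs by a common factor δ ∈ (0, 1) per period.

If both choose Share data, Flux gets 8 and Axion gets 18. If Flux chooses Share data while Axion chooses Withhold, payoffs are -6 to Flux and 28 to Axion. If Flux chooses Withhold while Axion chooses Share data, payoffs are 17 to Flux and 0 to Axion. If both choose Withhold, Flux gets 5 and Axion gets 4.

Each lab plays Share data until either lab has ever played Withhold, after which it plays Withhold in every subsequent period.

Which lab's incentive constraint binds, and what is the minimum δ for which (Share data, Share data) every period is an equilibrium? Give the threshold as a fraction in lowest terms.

Flux; δ ≥ 3/4

For Flux: deviation gain 17−8 = 9, per-period punishment loss 8−5 = 3. IC gives δ ≥ 9/12 = 3/4.
For Axion: gain 10, loss 14 per period, so δ ≥ 10/24 = 5/12.
The tighter constraint is Flux's, so cooperation needs δ ≥ 3/4.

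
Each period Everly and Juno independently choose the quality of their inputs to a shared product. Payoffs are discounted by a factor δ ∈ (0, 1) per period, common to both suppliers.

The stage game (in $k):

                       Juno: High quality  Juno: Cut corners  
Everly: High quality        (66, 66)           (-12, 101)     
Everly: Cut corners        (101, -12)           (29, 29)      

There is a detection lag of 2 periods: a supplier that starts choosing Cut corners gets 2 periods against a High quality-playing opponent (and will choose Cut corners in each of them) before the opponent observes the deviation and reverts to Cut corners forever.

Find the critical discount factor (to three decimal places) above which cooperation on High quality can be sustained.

0.697

A deviator earns 101 for 2 periods, then 29 forever; cooperating earns 66 forever. Multiplying the IC by (1−δ):
66 ≥ 101(1−δ^2) + 29δ^2, so 72·δ^2 ≥ 35 and δ^2 ≥ 35/72.
δ ≥ (35/72)^(1/2) ≈ 0.697.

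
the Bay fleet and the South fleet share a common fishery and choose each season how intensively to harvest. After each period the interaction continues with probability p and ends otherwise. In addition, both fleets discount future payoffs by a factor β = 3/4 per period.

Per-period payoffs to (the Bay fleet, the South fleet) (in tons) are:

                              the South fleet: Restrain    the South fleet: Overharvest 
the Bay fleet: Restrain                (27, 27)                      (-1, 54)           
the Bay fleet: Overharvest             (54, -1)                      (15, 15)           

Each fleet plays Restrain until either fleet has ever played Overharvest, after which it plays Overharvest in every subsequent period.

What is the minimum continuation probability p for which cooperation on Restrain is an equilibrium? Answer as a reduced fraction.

12/13

Expected continuation weight on next period's payoff is β·p = 3/4·p, which plays the role of the discount factor.
Cooperation requires 3/4·p ≥ (54−27)/(54−15) = 9/13, hence p ≥ 12/13.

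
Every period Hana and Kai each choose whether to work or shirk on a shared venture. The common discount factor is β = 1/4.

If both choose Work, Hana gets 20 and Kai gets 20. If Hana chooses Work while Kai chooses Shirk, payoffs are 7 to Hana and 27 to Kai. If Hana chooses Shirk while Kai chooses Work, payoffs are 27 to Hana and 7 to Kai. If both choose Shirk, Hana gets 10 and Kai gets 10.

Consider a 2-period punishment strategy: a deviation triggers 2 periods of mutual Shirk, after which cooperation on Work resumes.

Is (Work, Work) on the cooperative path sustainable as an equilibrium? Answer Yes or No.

IC: β+…+β^2 ≥ (27−20)/(20−10) = 7/10.
At β = 1/4: partial sum = 0.3125 < 0.7000. Cooperation not sustainable.

No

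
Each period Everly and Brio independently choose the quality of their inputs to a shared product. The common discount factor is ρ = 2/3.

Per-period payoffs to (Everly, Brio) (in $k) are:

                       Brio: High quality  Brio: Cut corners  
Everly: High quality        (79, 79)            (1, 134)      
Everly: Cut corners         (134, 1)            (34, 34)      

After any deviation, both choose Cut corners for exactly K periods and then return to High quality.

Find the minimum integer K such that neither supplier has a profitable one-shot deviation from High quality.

3

IC: ρ(1−ρ^K)/(1−ρ) ≥ (134−79)/(79−34) = 11/9.
With ρ = 2/3: need 1 − ρ^K ≥ 11/9·(1−2/3)/(2/3), i.e. ρ^K ≤ 0.3889.
Since (2/3)^2 = 0.4444 and (2/3)^3 = 0.2963, the smallest such K is 3.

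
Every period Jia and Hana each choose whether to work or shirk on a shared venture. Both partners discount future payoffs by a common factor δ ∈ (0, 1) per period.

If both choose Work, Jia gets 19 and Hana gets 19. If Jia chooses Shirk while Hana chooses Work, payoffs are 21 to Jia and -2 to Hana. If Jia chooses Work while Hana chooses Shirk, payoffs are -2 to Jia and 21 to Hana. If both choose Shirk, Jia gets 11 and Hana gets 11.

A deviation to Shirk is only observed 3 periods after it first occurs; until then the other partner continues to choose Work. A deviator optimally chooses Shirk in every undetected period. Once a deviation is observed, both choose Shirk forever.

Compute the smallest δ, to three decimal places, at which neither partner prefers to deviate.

0.585

Deviating for the 3 undetected periods gains 21−19 = 2 per period over cooperation, then loses 19−11 = 8 per period forever once punishment starts.
Gain: 2(1 + δ + … + δ^2); loss: 8·δ^3/(1−δ).
No profitable deviation ⇔ 2(1−δ^3) ≤ 8·δ^3, i.e. δ^3 ≥ 2/(2+8) = 1/5.
Hence δ ≥ (1/5)^(1/3) ≈ 0.585.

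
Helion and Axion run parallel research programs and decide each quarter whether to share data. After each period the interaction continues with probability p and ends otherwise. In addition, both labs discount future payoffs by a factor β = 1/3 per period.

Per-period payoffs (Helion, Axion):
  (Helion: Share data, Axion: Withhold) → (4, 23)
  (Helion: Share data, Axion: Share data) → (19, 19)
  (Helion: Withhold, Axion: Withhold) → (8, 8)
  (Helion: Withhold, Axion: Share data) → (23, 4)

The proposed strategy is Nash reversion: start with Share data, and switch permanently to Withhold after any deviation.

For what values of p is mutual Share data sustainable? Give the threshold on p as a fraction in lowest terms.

4/5

Expected continuation weight on next period's payoff is β·p = 1/3·p, which plays the role of the discount factor.
Cooperation requires 1/3·p ≥ (23−19)/(23−8) = 4/15, hence p ≥ 4/5.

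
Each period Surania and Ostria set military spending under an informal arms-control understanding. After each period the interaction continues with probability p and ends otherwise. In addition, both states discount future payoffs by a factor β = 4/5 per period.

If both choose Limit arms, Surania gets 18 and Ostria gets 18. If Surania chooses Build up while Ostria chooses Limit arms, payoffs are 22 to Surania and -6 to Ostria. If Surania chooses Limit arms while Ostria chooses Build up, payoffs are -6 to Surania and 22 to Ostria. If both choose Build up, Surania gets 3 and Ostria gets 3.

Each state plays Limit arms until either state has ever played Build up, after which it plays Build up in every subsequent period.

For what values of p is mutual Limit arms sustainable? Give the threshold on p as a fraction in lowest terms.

5/19

With continuation probability p and discount β, the effective per-period discount factor is βp.
Grim-trigger IC: βp ≥ (22−18)/(22−3) = 4/19.
So p ≥ (4/19)/(4/5) = 5/19.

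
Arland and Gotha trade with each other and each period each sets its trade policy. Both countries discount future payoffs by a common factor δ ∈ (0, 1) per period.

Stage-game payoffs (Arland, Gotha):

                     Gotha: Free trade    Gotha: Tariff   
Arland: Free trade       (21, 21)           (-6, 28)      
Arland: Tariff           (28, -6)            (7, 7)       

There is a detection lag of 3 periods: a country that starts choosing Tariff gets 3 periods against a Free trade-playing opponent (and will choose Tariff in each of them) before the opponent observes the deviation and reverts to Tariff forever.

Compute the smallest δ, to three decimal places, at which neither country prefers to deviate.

0.693

A deviator earns 28 for 3 periods, then 7 forever; cooperating earns 21 forever. Multiplying the IC by (1−δ):
21 ≥ 28(1−δ^3) + 7δ^3, so 21·δ^3 ≥ 7 and δ^3 ≥ 1/3.
δ ≥ (1/3)^(1/3) ≈ 0.693.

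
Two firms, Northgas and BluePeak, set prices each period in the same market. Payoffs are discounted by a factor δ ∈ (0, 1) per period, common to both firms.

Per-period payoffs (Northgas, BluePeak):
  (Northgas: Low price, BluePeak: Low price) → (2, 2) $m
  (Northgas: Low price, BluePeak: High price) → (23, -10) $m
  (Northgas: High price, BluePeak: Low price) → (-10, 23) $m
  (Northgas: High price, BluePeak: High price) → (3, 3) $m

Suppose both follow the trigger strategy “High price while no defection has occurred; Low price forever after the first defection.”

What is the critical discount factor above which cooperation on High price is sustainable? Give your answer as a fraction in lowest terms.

20/21

One-period gain from deviating is 23 − 3 = 20. The loss is 3 − 2 = 1 in every subsequent period, with present value 1·δ/(1−δ).
Deviation is unprofitable when 1·δ/(1−δ) ≥ 20, i.e. δ/(1−δ) ≥ 20.
Equivalently δ ≥ 20/(20+1) = 20/21.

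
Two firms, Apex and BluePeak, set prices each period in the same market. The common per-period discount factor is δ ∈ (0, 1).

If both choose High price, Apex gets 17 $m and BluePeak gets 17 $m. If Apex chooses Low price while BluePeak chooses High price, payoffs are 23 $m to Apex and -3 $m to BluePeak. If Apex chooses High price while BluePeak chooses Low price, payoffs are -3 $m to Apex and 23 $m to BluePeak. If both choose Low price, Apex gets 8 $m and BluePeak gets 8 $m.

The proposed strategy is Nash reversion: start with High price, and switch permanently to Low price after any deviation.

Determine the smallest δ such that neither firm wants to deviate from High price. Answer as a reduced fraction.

17/(1−δ) ≥ 23 + 8δ/(1−δ)
17 ≥ 23 − 15δ
δ ≥ 6/15 = 2/5.

2/5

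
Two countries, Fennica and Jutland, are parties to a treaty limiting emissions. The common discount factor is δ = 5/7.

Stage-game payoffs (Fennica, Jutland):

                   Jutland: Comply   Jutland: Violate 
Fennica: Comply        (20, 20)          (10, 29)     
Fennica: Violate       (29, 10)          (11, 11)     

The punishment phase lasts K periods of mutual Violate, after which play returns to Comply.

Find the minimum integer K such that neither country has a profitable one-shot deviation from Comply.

Need Σ_{k=1}^{K} δ^k ≥ (29−20)/(20−11) = 1.0000 at δ = 5/7.
At K = 1 the sum is 0.7143 < 1.0000; at K = 2 it is 1.2245 ≥ 1.0000.
So the minimum punishment length is K = 2.

2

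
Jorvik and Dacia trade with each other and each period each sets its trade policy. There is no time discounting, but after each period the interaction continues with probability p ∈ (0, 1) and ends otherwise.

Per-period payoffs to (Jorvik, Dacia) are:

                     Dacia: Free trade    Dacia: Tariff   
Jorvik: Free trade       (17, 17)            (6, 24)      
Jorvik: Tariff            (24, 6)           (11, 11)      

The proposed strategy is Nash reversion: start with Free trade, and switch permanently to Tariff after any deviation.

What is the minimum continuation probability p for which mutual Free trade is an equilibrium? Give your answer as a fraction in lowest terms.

With no time discounting, the continuation probability p plays the role of the discount factor.
Grim-trigger IC: 17/(1−p) ≥ 24 + 11p/(1−p) ⇒ p ≥ (24−17)/(24−11) = 7/13.

7/13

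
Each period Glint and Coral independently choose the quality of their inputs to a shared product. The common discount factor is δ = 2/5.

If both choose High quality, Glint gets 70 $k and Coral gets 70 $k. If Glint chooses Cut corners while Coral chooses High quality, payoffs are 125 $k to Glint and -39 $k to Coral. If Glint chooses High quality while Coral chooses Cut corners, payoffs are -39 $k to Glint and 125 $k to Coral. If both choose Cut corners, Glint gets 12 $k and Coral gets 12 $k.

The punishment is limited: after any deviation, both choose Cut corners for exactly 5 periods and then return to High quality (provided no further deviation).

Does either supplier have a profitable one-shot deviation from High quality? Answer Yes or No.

Yes

IC: δ+…+δ^5 ≥ (125−70)/(70−12) = 55/58.
At δ = 2/5: partial sum = 0.6598 < 0.9483. Cooperation not sustainable.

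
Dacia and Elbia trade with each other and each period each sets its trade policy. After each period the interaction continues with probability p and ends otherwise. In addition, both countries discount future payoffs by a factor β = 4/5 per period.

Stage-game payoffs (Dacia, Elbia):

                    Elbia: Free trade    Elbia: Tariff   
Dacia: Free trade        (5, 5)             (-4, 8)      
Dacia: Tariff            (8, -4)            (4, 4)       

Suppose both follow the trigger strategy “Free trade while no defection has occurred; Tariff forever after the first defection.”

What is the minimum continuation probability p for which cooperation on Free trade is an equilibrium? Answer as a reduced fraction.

Expected continuation weight on next period's payoff is β·p = 4/5·p, which plays the role of the discount factor.
Cooperation requires 4/5·p ≥ (8−5)/(8−4) = 3/4, hence p ≥ 15/16.

15/16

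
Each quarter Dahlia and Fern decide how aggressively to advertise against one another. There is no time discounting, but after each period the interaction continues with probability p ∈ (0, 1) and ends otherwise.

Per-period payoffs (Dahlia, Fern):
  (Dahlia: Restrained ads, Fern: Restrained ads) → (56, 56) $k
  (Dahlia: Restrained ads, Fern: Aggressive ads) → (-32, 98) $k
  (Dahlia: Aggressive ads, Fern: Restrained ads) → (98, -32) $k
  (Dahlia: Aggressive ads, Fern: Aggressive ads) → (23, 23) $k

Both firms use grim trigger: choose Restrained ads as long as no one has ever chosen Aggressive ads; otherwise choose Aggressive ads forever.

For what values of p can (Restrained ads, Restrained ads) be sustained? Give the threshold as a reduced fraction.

14/25

Expected cooperation value is 56 + p·56 + p²·56 + … = 56/(1−p); deviation gives 98 + p·23/(1−p).
56 ≥ 98(1−p) + 23p ⇒ 75p ≥ 42 ⇒ p ≥ 42/75 = 14/25.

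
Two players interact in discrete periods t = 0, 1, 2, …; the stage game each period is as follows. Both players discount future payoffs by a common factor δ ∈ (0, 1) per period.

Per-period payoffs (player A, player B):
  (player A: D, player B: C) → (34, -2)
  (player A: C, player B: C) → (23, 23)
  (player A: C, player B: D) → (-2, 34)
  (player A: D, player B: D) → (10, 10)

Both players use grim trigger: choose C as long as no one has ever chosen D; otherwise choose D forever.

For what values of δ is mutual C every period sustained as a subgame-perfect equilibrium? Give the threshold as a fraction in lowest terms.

11/24

One-period gain from deviating is 34 − 23 = 11. The loss is 23 − 10 = 13 in every subsequent period, with present value 13·δ/(1−δ).
Deviation is unprofitable when 13·δ/(1−δ) ≥ 11, i.e. δ/(1−δ) ≥ 11/13.
Equivalently δ ≥ 11/(11+13) = 11/24.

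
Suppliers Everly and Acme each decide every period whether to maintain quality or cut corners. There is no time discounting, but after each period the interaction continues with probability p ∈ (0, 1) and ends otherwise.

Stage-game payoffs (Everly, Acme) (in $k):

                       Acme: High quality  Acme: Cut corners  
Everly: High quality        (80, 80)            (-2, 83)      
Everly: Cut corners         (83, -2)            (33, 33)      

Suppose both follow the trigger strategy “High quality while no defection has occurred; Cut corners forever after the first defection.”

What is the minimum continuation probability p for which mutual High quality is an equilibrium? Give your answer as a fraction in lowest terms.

3/50

Expected cooperation value is 80 + p·80 + p²·80 + … = 80/(1−p); deviation gives 83 + p·33/(1−p).
80 ≥ 83(1−p) + 33p ⇒ 50p ≥ 3 ⇒ p ≥ 3/50.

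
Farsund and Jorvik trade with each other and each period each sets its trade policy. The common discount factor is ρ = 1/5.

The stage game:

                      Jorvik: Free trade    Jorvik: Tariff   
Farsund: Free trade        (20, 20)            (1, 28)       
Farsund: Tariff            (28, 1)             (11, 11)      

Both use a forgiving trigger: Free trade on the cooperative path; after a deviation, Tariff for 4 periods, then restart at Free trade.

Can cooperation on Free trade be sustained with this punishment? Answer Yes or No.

No

Comparing payoff streams over the 5 periods until play realigns: cooperate → 20(1+ρ+…+ρ^4); deviate → 28 + 11(ρ+…+ρ^4).
Cooperation is sustained iff (20−11)(ρ+…+ρ^4) ≥ 28−20.
ρ+…+ρ^4 = 1/5·(1−(1/5)^4)/(1−1/5) = 0.2496, and (28−20)/(20−11) = 0.8889.
0.2496 < 0.8889, so cooperation is not sustainable.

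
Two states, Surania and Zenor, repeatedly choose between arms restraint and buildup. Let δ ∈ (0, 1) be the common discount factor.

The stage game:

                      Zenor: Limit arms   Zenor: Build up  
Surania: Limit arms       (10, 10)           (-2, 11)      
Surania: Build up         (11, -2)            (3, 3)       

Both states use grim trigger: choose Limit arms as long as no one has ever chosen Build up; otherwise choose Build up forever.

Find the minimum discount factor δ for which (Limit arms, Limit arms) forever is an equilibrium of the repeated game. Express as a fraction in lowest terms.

1/8

One-period gain from deviating is 11 − 10 = 1. The loss is 10 − 3 = 7 in every subsequent period, with present value 7·δ/(1−δ).
Deviation is unprofitable when 7·δ/(1−δ) ≥ 1, i.e. δ/(1−δ) ≥ 1/7.
Equivalently δ ≥ 1/(1+7) = 1/8.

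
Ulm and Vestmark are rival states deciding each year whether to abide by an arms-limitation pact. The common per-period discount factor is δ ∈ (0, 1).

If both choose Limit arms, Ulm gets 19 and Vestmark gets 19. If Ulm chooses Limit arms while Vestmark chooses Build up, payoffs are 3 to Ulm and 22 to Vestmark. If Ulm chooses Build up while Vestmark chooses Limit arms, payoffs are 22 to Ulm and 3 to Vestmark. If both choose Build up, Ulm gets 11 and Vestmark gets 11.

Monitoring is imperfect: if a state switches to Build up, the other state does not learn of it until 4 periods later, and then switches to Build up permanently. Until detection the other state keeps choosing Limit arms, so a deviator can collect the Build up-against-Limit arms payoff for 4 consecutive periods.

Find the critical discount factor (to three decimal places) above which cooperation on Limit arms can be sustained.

0.723

A deviator earns 22 for 4 periods, then 11 forever; cooperating earns 19 forever. Multiplying the IC by (1−δ):
19 ≥ 22(1−δ^4) + 11δ^4, so 11·δ^4 ≥ 3 and δ^4 ≥ 3/11.
δ ≥ (3/11)^(1/4) ≈ 0.723.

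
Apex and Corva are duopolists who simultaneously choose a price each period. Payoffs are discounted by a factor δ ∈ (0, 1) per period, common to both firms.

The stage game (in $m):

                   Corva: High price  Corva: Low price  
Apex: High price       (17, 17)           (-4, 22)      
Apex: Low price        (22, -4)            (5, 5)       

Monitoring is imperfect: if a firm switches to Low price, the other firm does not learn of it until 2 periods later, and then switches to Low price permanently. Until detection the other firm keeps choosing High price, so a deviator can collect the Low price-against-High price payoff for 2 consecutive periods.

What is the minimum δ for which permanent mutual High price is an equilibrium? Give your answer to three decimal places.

The best deviation is to choose Low price for all 2 undetected periods, earning 22 each, then 5 forever once detected.
Deviation value: 22(1−δ^2)/(1−δ) + 5δ^2/(1−δ); cooperation value: 17/(1−δ).
IC: 17 ≥ 22(1−δ^2) + 5δ^2 = 22 − 17δ^2.
So δ^2 ≥ 5/17, giving δ ≥ (5/17)^(1/2) ≈ 0.542.

0.542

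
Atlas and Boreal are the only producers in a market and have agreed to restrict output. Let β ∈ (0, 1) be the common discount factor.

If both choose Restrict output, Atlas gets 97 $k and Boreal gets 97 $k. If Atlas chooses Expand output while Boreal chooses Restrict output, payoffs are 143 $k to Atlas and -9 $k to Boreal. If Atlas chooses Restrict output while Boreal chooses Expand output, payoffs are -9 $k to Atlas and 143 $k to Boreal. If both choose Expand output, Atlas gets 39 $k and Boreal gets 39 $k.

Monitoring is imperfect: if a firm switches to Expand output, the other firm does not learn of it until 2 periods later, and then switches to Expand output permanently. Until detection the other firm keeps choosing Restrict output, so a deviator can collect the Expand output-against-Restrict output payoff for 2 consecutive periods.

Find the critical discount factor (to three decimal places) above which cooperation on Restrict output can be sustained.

A deviator earns 143 for 2 periods, then 39 forever; cooperating earns 97 forever. Multiplying the IC by (1−β):
97 ≥ 143(1−β^2) + 39β^2, so 104·β^2 ≥ 46 and β^2 ≥ 23/52.
β ≥ (23/52)^(1/2) ≈ 0.665.

0.665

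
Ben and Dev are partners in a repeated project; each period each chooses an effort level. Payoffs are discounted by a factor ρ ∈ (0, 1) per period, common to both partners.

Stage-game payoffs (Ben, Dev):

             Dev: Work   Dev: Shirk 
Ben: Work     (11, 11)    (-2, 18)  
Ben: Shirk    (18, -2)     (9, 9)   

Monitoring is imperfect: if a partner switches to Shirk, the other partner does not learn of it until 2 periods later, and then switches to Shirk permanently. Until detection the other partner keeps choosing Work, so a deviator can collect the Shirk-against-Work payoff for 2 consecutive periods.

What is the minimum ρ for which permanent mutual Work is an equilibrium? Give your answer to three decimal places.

Deviating for the 2 undetected periods gains 18−11 = 7 per period over cooperation, then loses 11−9 = 2 per period forever once punishment starts.
Gain: 7(1 + ρ + … + ρ^1); loss: 2·ρ^2/(1−ρ).
No profitable deviation ⇔ 7(1−ρ^2) ≤ 2·ρ^2, i.e. ρ^2 ≥ 7/(7+2) = 7/9.
Hence ρ ≥ (7/9)^(1/2) ≈ 0.882.

0.882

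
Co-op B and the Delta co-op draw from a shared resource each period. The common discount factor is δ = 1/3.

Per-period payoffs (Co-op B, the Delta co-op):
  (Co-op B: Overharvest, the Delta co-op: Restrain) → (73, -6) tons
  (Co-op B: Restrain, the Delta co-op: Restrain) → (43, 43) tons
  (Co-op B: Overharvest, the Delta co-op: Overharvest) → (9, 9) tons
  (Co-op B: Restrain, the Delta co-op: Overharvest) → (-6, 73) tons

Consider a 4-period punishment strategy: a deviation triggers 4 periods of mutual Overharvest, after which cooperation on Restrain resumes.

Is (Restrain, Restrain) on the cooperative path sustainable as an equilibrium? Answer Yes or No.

No

A one-shot deviation gives 73 now, then 9 for 4 periods, then back to 43.
Gain from deviating: (73−43) today; loss: (43−9) in each of the next 4 periods.
No-deviation condition: (43−9)(δ+…+δ^4) ≥ 73−43, i.e. δ+…+δ^4 ≥ 15/17.
At δ = 1/3: δ+…+δ^4 = 0.4938 < 0.8824.
So cooperation is not sustainable.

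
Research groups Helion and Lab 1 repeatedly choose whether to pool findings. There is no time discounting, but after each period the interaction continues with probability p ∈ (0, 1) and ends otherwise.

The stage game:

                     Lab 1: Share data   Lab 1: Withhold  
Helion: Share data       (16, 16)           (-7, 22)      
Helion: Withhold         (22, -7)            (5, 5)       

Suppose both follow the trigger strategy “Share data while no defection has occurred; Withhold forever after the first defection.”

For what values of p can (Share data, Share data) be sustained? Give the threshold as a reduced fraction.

6/17

With no time discounting, the continuation probability p plays the role of the discount factor.
Grim-trigger IC: 16/(1−p) ≥ 22 + 5p/(1−p) ⇒ p ≥ (22−16)/(22−5) = 6/17.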